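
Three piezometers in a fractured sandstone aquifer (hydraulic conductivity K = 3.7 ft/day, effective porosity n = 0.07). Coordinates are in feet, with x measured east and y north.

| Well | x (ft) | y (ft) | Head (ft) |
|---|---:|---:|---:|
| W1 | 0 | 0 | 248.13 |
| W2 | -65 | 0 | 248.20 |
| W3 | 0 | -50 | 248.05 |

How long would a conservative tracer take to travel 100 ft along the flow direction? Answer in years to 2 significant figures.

2.7 years

∂h/∂x = (248.20 − 248.13) / (-65 − 0) = -0.001077
∂h/∂y = (248.05 − 248.13) / (-50 − 0) = +0.001600
|∇h| = √(-0.001077² + 0.001600²) = 0.001929
Seepage velocity v = K·i/n = 3.7 × 0.001929 / 0.07 = 0.102 ft/day.
t = 100 / 0.102 = 980.4 days = 2.68 years.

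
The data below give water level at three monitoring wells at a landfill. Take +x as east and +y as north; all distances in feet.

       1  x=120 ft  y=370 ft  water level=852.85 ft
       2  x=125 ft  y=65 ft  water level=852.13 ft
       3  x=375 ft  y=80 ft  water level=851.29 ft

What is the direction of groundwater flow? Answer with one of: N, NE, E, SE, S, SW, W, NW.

Taking 1 as reference: 2−1 = (5, -305, -0.72); 3−1 = (255, -290, -1.56).
Determinant of the coordinate differences = 5·(-290) − 255·(-305) = 76325.
∂h/∂x = [(-0.72)·(-290) − (-1.56)·(-305)] / 76325 = -0.003498
∂h/∂y = [5·(-1.56) − 255·(-0.72)] / 76325 = +0.002303
Flow = −∇h = (+0.003498 east, -0.002303 north), which points southeast.

SE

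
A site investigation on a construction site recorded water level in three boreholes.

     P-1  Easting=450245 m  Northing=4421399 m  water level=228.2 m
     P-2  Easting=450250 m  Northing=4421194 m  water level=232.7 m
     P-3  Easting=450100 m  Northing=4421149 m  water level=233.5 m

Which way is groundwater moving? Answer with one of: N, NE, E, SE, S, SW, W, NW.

N

Taking P-1 as reference: P-2−P-1 = (5, -205, +4.5); P-3−P-1 = (-145, -250, +5.3).
Solve a·Δx + b·Δy = Δh: det = 5·(-250) − (-145)·(-205) = -30975.
∂h/∂x = [(+4.5)·(-250) − (+5.3)·(-205)] / -30975 = +0.001243
∂h/∂y = [5·(+5.3) − (-145)·(+4.5)] / -30975 = -0.02192
Flow = −∇h = (-0.001243 east, +0.02192 north), which points north.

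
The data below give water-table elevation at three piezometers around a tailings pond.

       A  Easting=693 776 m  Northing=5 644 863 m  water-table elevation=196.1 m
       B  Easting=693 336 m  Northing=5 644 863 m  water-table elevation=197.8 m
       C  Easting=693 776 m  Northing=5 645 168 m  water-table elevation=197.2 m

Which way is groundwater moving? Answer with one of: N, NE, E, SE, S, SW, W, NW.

SE

∂h/∂x = (197.8 − 196.1) / (693336 − 693776) = -0.003864
∂h/∂y = (197.2 − 196.1) / (5645168 − 5644863) = +0.003607
Flow = −∇h = (+0.003864 east, -0.003607 north), which points southeast.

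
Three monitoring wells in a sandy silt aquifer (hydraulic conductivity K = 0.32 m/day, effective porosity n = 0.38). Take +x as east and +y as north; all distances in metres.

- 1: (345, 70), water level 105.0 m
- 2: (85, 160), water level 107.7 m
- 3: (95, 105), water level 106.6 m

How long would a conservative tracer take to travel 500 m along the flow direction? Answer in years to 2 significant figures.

83 years

Differences from 1: to 2 (Δx, Δy, Δh) = (-260, 90, +2.7); to 3 = (-250, 35, +1.6).
Determinant of the coordinate differences = (-260)·35 − (-250)·90 = 13400.
∂h/∂x = [(+2.7)·35 − (+1.6)·90] / 13400 = -0.003694
∂h/∂y = [(-260)·(+1.6) − (-250)·(+2.7)] / 13400 = +0.01933
|∇h| = √(-0.003694² + 0.01933²) = 0.01968
Seepage velocity v = K·i/n = 0.32 × 0.01968 / 0.38 = 0.01657 m/day.
t = 500 / 0.01657 = 3.018e+04 days = 82.6 years.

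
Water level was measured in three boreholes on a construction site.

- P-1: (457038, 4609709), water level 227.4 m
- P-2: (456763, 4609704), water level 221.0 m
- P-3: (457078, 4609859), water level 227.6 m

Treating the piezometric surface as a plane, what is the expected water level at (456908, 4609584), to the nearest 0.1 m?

With h = a·x + b·y + c and P-1 as origin, the differences give:
  (-275)·a + (-5)·b = -6.4
  40·a + 150·b = +0.2
Eliminate b (×150 and ×(-5), subtract): -41050·a = -959.00 → a = ∂h/∂x = +0.02336
Back-substitute: b = ∂h/∂y = -0.004896.
h(456908, 4609584) = 227.4 + (+0.02336)·(-130) + (-0.004896)·(-125) = 227.4 -3.037 +0.612 = 224.975 m.

225.0 m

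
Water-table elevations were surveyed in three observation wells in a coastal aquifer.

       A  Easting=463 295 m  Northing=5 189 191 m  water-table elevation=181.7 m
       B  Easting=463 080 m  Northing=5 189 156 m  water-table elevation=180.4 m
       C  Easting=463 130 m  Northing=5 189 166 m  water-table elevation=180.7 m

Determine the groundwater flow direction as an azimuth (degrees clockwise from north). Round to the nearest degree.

Taking A as reference: B−A = (-215, -35, -1.3); C−A = (-165, -25, -1.0).
Solve a·Δx + b·Δy = Δh: det = (-215)·(-25) − (-165)·(-35) = -400.
∂h/∂x = [(-1.3)·(-25) − (-1.0)·(-35)] / -400 = +0.006250
∂h/∂y = [(-215)·(-1.0) − (-165)·(-1.3)] / -400 = -0.001250
Flow direction (−∇h) has components (-0.006250 E, +0.001250 N).
Azimuth = atan2(E, N) = atan2(-0.006250, +0.001250) = 281.3° ≈ 281°.

281°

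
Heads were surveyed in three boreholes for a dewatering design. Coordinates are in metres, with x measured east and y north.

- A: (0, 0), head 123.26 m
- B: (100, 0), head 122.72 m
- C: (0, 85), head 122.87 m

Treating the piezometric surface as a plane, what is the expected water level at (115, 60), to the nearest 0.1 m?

122.4 m

∂h/∂x = (122.72 − 123.26) / (100 − 0) = -0.005400
∂h/∂y = (122.87 − 123.26) / (85 − 0) = -0.004588
h(115, 60) = 123.26 + (-0.005400)·(115) + (-0.004588)·(60) = 123.26 -0.621 -0.275 = 122.364 m.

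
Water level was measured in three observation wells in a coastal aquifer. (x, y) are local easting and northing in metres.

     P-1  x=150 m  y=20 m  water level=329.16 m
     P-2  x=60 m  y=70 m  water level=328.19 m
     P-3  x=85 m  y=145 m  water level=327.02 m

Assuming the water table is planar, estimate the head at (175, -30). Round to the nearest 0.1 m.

330.0 m

Differences from P-1: to P-2 (Δx, Δy, Δh) = (-90, 50, -0.97); to P-3 = (-65, 125, -2.14).
Solve a·Δx + b·Δy = Δh: det = (-90)·125 − (-65)·50 = -8000.
∂h/∂x = [(-0.97)·125 − (-2.14)·50] / -8000 = +0.001781
∂h/∂y = [(-90)·(-2.14) − (-65)·(-0.97)] / -8000 = -0.01619
h(175, -30) = 329.16 + (+0.001781)·(25) + (-0.01619)·(-50) = 329.16 +0.045 +0.810 = 330.014 m.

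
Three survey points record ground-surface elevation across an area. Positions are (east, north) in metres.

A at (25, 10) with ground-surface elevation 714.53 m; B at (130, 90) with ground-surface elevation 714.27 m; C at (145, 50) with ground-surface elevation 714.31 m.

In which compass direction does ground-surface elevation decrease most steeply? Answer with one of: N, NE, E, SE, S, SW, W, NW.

NE

Three-point gradient (reference A): Δ to B = (105, 80, -0.26), Δ to C = (120, 40, -0.22).
∂z/∂x = -0.001333, ∂z/∂y = -0.001500 (det = -5400).
Steepest decrease is along −∇f = (+0.001333 E, +0.001500 N) → northeast.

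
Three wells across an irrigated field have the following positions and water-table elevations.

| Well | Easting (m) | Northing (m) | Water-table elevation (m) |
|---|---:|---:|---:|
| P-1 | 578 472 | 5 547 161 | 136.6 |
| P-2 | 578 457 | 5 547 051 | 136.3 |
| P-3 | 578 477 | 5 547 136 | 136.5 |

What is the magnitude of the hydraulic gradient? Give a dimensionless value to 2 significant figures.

0.0050

With h = a·x + b·y + c and P-1 as origin, the differences give:
  (-15)·a + (-110)·b = -0.3
  5·a + (-25)·b = -0.1
Eliminate b (×(-25) and ×(-110), subtract): 925·a = -3.50 → a = ∂h/∂x = -0.003784
Back-substitute: b = ∂h/∂y = +0.003243.
|∇h| = √(-0.003784² + 0.003243²) = 0.004984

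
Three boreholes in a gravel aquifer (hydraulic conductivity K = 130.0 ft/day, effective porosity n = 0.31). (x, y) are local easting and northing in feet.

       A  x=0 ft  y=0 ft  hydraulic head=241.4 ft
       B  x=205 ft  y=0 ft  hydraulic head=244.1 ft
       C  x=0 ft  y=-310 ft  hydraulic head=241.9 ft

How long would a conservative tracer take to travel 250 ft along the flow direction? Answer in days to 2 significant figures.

45 days

∂h/∂x = (244.1 − 241.4) / (205 − 0) = +0.01317
∂h/∂y = (241.9 − 241.4) / (-310 − 0) = -0.001613
|∇h| = √(0.01317² + -0.001613²) = 0.01327
Seepage velocity v = K·i/n = 130.0 × 0.01327 / 0.31 = 5.565 ft/day.
t = 250 / 5.565 = 44.92 days.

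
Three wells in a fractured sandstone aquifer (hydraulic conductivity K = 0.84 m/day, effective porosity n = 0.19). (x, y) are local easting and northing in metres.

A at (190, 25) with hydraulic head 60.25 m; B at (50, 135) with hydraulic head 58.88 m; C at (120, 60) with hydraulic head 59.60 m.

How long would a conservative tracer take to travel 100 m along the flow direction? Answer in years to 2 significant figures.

7.2 years

Three-point gradient (reference A): Δ to B = (-140, 110, -1.37), Δ to C = (-70, 35, -0.65).
∂h/∂x = +0.008411, ∂h/∂y = -0.001750 (det = 2800).
|∇h| = √(0.008411² + -0.001750²) = 0.008591
Seepage velocity v = K·i/n = 0.84 × 0.008591 / 0.19 = 0.03798 m/day.
t = 100 / 0.03798 = 2633 days = 7.21 years.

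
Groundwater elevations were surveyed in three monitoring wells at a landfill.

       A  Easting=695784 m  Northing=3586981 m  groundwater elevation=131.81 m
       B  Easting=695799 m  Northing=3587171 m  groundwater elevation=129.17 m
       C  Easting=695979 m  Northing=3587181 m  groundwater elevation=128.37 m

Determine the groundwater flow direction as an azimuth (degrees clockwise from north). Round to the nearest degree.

Taking A as reference: B−A = (15, 190, -2.64); C−A = (195, 200, -3.44).
Solve a·Δx + b·Δy = Δh: det = 15·200 − 195·190 = -34050.
∂h/∂x = [(-2.64)·200 − (-3.44)·190] / -34050 = -0.003689
∂h/∂y = [15·(-3.44) − 195·(-2.64)] / -34050 = -0.01360
Flow direction (−∇h) has components (+0.003689 E, +0.01360 N).
Azimuth = atan2(E, N) = atan2(+0.003689, +0.01360) = 15.2° ≈ 015°.

015°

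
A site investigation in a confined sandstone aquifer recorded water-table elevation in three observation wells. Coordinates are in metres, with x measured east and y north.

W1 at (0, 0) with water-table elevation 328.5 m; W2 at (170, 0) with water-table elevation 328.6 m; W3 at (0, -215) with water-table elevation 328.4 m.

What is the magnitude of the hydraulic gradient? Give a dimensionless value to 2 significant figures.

0.00075

∂h/∂x = (328.6 − 328.5) / (170 − 0) = +0.0005882
∂h/∂y = (328.4 − 328.5) / (-215 − 0) = +0.0004651
|∇h| = √(0.0005882² + 0.0004651²) = 0.0007499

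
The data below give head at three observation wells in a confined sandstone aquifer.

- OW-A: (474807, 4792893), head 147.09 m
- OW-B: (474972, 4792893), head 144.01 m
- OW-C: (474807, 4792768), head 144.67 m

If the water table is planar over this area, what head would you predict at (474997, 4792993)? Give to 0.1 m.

145.5 m

∂h/∂x = (144.01 − 147.09) / (474972 − 474807) = -0.01867
∂h/∂y = (144.67 − 147.09) / (4792768 − 4792893) = +0.01936
h(474997, 4792993) = 147.09 + (-0.01867)·(190) + (+0.01936)·(100) = 147.09 -3.547 +1.936 = 145.479 m.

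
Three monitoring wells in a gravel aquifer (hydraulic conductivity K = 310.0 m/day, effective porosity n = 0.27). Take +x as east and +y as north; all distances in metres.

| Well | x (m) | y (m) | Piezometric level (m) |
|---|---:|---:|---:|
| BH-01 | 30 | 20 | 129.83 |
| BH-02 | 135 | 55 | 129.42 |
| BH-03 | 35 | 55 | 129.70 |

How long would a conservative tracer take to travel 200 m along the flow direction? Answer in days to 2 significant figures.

Taking BH-01 as reference: BH-02−BH-01 = (105, 35, -0.41); BH-03−BH-01 = (5, 35, -0.13).
Determinant of the coordinate differences = 105·35 − 5·35 = 3500.
∂h/∂x = [(-0.41)·35 − (-0.13)·35] / 3500 = -0.002800
∂h/∂y = [105·(-0.13) − 5·(-0.41)] / 3500 = -0.003314
|∇h| = √(-0.002800² + -0.003314²) = 0.004339
Seepage velocity v = K·i/n = 310.0 × 0.004339 / 0.27 = 4.982 m/day.
t = 200 / 4.982 = 40.14 days.

40 days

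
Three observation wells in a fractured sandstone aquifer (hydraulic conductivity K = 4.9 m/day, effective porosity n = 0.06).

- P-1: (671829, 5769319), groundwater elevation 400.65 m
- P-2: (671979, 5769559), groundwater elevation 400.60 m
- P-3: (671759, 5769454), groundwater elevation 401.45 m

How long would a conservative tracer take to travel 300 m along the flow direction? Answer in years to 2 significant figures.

Taking P-1 as reference: P-2−P-1 = (150, 240, -0.05); P-3−P-1 = (-70, 135, +0.80).
Determinant of the coordinate differences = 150·135 − (-70)·240 = 37050.
∂h/∂x = [(-0.05)·135 − (+0.80)·240] / 37050 = -0.005364
∂h/∂y = [150·(+0.80) − (-70)·(-0.05)] / 37050 = +0.003144
|∇h| = √(-0.005364² + 0.003144²) = 0.006217
Seepage velocity v = K·i/n = 4.9 × 0.006217 / 0.06 = 0.5077 m/day.
t = 300 / 0.5077 = 590.9 days = 1.62 years.

1.6 years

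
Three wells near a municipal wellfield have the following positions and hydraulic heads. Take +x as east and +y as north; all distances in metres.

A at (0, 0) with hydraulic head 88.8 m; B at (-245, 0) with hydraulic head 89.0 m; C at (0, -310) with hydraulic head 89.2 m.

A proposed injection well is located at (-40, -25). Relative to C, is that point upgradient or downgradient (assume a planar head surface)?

∂h/∂x = (89.0 − 88.8) / (-245 − 0) = -0.0008163
∂h/∂y = (89.2 − 88.8) / (-310 − 0) = -0.001290
Head at (-40, -25) = 88.8 + (-0.0008163)·(-40) + (-0.001290)·(-25) = 88.86 m.
That is lower than the 89.2 m at C, so the point is downgradient.

downgradient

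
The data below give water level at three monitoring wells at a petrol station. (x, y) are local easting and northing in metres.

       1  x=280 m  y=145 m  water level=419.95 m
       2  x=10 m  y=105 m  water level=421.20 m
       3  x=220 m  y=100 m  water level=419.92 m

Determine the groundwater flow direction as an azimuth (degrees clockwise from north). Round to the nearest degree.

145°

With h = a·x + b·y + c and 1 as origin, the differences give:
  (-270)·a + (-40)·b = +1.25
  (-60)·a + (-45)·b = -0.03
Eliminate b (×(-45) and ×(-40), subtract): 9750·a = -57.450 → a = ∂h/∂x = -0.005892
Back-substitute: b = ∂h/∂y = +0.008523.
Flow direction (−∇h) has components (+0.005892 E, -0.008523 N).
Azimuth = atan2(E, N) = atan2(+0.005892, -0.008523) = 145.3° ≈ 145°.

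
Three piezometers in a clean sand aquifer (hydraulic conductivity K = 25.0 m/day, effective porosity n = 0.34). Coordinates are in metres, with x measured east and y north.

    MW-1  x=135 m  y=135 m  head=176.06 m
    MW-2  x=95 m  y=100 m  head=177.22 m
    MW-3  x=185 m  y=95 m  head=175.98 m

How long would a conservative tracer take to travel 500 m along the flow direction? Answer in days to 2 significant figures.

310 days

With h = a·x + b·y + c and MW-1 as origin, the differences give:
  (-40)·a + (-35)·b = +1.16
  50·a + (-40)·b = -0.08
Eliminate b (×(-40) and ×(-35), subtract): 3350·a = -49.200 → a = ∂h/∂x = -0.01469
Back-substitute: b = ∂h/∂y = -0.01636.
|∇h| = √(-0.01469² + -0.01636²) = 0.02199
Seepage velocity v = K·i/n = 25.0 × 0.02199 / 0.34 = 1.617 m/day.
t = 500 / 1.617 = 309.2 days.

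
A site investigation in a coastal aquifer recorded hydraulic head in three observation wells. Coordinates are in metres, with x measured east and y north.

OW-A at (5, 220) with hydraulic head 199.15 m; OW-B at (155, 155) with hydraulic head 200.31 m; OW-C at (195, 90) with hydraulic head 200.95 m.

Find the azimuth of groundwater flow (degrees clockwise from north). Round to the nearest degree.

Taking OW-A as reference: OW-B−OW-A = (150, -65, +1.16); OW-C−OW-A = (190, -130, +1.80).
Determinant of the coordinate differences = 150·(-130) − 190·(-65) = -7150.
∂h/∂x = [(+1.16)·(-130) − (+1.80)·(-65)] / -7150 = +0.004727
∂h/∂y = [150·(+1.80) − 190·(+1.16)] / -7150 = -0.006937
Flow direction (−∇h) has components (-0.004727 E, +0.006937 N).
Azimuth = atan2(E, N) = atan2(-0.004727, +0.006937) = 325.7° ≈ 326°.

326°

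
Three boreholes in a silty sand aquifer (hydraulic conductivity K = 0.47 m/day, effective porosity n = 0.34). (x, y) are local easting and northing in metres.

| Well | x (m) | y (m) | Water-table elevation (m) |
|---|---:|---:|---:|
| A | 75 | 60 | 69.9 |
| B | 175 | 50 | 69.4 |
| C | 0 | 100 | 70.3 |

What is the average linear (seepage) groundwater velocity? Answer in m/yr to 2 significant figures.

With h = a·x + b·y + c and A as origin, the differences give:
  100·a + (-10)·b = -0.5
  (-75)·a + 40·b = +0.4
Eliminate b (×40 and ×(-10), subtract): 3250·a = -16.00 → a = ∂h/∂x = -0.004923
Back-substitute: b = ∂h/∂y = +0.0007692.
|∇h| = √(-0.004923² + 0.0007692²) = 0.004983
Seepage velocity v = K·i/n = 0.47 × 0.004983 / 0.34 = 0.006888 m/day = 2.516 m/yr.

2.5 m/yr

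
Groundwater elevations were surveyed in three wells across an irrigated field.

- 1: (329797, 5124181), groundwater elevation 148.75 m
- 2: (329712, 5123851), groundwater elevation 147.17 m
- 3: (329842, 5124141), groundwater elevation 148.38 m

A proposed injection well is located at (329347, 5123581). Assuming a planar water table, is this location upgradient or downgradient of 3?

downgradient

Taking 1 as reference: 2−1 = (-85, -330, -1.58); 3−1 = (45, -40, -0.37).
Solve a·Δx + b·Δy = Δh: det = (-85)·(-40) − 45·(-330) = 18250.
∂h/∂x = [(-1.58)·(-40) − (-0.37)·(-330)] / 18250 = -0.003227
∂h/∂y = [(-85)·(-0.37) − 45·(-1.58)] / 18250 = +0.005619
Head at (329347, 5123581) = 148.75 + (-0.003227)·(-450) + (+0.005619)·(-600) = 146.83 m.
That is lower than the 148.38 m at 3, so the point is downgradient.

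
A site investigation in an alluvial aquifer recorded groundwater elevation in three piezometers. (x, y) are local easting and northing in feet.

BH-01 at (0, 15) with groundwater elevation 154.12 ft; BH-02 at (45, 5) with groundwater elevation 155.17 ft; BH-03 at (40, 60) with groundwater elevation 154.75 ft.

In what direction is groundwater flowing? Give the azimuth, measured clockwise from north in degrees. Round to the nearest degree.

Taking BH-01 as reference: BH-02−BH-01 = (45, -10, +1.05); BH-03−BH-01 = (40, 45, +0.63).
Solve a·Δx + b·Δy = Δh: det = 45·45 − 40·(-10) = 2425.
∂h/∂x = [(+1.05)·45 − (+0.63)·(-10)] / 2425 = +0.02208
∂h/∂y = [45·(+0.63) − 40·(+1.05)] / 2425 = -0.005629
Flow direction (−∇h) has components (-0.02208 E, +0.005629 N).
Azimuth = atan2(E, N) = atan2(-0.02208, +0.005629) = 284.3° ≈ 284°.

284°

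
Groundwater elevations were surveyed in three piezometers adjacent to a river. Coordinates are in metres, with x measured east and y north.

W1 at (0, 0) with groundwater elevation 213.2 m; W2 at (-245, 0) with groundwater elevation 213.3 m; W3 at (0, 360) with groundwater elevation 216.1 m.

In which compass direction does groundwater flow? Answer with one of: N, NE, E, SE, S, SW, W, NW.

∂h/∂x = (213.3 − 213.2) / (-245 − 0) = -0.0004082
∂h/∂y = (216.1 − 213.2) / (360 − 0) = +0.008056
Flow = −∇h = (+0.0004082 east, -0.008056 north), which points south.

S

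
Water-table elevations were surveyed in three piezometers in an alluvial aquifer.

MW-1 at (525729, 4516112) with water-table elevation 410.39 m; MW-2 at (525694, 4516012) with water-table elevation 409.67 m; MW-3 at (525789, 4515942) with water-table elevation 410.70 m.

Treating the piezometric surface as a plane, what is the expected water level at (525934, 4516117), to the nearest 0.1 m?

413.0 m

Taking MW-1 as reference: MW-2−MW-1 = (-35, -100, -0.72); MW-3−MW-1 = (60, -170, +0.31).
Solve a·Δx + b·Δy = Δh: det = (-35)·(-170) − 60·(-100) = 11950.
∂h/∂x = [(-0.72)·(-170) − (+0.31)·(-100)] / 11950 = +0.01284
∂h/∂y = [(-35)·(+0.31) − 60·(-0.72)] / 11950 = +0.002707
h(525934, 4516117) = 410.39 + (+0.01284)·(205) + (+0.002707)·(5) = 410.39 +2.632 +0.014 = 413.035 m.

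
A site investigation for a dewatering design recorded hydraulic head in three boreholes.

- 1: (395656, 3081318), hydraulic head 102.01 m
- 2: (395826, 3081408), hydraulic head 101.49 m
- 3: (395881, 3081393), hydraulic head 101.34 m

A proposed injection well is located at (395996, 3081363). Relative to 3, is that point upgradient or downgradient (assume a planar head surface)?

With h = a·x + b·y + c and 1 as origin, the differences give:
  170·a + 90·b = -0.52
  225·a + 75·b = -0.67
Eliminate b (×75 and ×90, subtract): -7500·a = 21.300 → a = ∂h/∂x = -0.002840
Back-substitute: b = ∂h/∂y = -0.0004133.
Head at (395996, 3081363) = 102.01 + (-0.002840)·(340) + (-0.0004133)·(45) = 101.03 m.
That is lower than the 101.34 m at 3, so the point is downgradient.

downgradient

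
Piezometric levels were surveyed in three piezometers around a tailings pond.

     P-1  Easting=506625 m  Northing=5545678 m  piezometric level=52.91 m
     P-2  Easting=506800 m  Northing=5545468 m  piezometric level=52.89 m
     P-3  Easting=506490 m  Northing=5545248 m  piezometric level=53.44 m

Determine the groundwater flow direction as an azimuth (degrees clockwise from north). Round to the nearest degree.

Differences from P-1: to P-2 (Δx, Δy, Δh) = (175, -210, -0.02); to P-3 = (-135, -430, +0.53).
Determinant of the coordinate differences = 175·(-430) − (-135)·(-210) = -103600.
∂h/∂x = [(-0.02)·(-430) − (+0.53)·(-210)] / -103600 = -0.001157
∂h/∂y = [175·(+0.53) − (-135)·(-0.02)] / -103600 = -0.0008692
Flow direction (−∇h) has components (+0.001157 E, +0.0008692 N).
Azimuth = atan2(E, N) = atan2(+0.001157, +0.0008692) = 53.1° ≈ 053°.

053°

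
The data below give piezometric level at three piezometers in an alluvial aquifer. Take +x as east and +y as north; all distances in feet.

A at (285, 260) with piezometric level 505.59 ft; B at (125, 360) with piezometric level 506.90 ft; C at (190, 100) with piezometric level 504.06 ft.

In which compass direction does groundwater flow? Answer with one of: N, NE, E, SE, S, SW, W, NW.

Differences from A: to B (Δx, Δy, Δh) = (-160, 100, +1.31); to C = (-95, -160, -1.53).
Determinant of the coordinate differences = (-160)·(-160) − (-95)·100 = 35100.
∂h/∂x = [(+1.31)·(-160) − (-1.53)·100] / 35100 = -0.001613
∂h/∂y = [(-160)·(-1.53) − (-95)·(+1.31)] / 35100 = +0.01052
Flow = −∇h = (+0.001613 east, -0.01052 north), which points south.

S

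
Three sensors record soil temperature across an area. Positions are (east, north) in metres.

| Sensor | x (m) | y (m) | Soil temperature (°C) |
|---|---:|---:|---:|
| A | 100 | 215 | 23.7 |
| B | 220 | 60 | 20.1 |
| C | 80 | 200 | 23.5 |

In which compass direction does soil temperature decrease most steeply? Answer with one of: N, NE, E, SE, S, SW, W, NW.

With T = a·x + b·y + c and A as origin, the differences give:
  120·a + (-155)·b = -3.6
  (-20)·a + (-15)·b = -0.2
Eliminate b (×(-15) and ×(-155), subtract): -4900·a = 23.00 → a = ∂T/∂x = -0.004694
Back-substitute: b = ∂T/∂y = +0.01959.
Steepest decrease is along −∇f = (+0.004694 E, -0.01959 N) → south.

S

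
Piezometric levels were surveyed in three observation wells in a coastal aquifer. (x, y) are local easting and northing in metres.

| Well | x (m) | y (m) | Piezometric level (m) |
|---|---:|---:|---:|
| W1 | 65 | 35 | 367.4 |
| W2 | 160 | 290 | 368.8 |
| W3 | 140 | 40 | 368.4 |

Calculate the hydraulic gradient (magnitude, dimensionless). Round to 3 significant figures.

0.0133

Differences from W1: to W2 (Δx, Δy, Δh) = (95, 255, +1.4); to W3 = (75, 5, +1.0).
Determinant of the coordinate differences = 95·5 − 75·255 = -18650.
∂h/∂x = [(+1.4)·5 − (+1.0)·255] / -18650 = +0.01330
∂h/∂y = [95·(+1.0) − 75·(+1.4)] / -18650 = +0.0005362
|∇h| = √(0.01330² + 0.0005362²) = 0.01331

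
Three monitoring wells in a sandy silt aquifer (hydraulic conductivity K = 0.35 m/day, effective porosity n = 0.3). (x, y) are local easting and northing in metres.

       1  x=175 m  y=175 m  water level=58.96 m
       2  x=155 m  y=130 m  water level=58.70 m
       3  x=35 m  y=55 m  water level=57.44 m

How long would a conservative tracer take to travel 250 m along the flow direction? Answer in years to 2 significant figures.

61 years

Three-point gradient (reference 1): Δ to 2 = (-20, -45, -0.26), Δ to 3 = (-140, -120, -1.52).
∂h/∂x = +0.009538, ∂h/∂y = +0.001538 (det = -3900).
|∇h| = √(0.009538² + 0.001538²) = 0.009661
Seepage velocity v = K·i/n = 0.35 × 0.009661 / 0.3 = 0.01127 m/day.
t = 250 / 0.01127 = 2.218e+04 days = 60.7 years.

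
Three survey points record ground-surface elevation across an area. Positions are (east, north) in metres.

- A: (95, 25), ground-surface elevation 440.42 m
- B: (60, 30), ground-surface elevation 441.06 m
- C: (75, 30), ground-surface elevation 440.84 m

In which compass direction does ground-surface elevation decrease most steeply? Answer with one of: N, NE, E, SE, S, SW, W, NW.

With z = a·x + b·y + c and A as origin, the differences give:
  (-35)·a + 5·b = +0.64
  (-20)·a + 5·b = +0.42
Eliminate b (×5 and ×5, subtract): -75·a = 1.100 → a = ∂z/∂x = -0.01467
Back-substitute: b = ∂z/∂y = +0.02533.
Steepest decrease is along −∇f = (+0.01467 E, -0.02533 N) → southeast.

SE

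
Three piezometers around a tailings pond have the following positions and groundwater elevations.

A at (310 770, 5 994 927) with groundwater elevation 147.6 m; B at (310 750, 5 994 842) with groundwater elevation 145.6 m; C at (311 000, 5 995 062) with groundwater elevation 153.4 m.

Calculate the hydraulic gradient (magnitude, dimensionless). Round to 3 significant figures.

0.0243

With h = a·x + b·y + c and A as origin, the differences give:
  (-20)·a + (-85)·b = -2.0
  230·a + 135·b = +5.8
Eliminate b (×135 and ×(-85), subtract): 16850·a = 223.00 → a = ∂h/∂x = +0.01323
Back-substitute: b = ∂h/∂y = +0.02042.
|∇h| = √(0.01323² + 0.02042²) = 0.02433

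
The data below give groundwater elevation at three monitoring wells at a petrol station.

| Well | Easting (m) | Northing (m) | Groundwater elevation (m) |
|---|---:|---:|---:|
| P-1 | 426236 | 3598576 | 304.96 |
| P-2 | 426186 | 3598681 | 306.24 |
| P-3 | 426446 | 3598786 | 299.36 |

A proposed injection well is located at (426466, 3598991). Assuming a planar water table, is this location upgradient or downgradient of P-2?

downgradient

Three-point gradient (reference P-1): Δ to P-2 = (-50, 105, +1.28), Δ to P-3 = (210, 210, -5.60).
∂h/∂x = -0.02632, ∂h/∂y = -0.0003441 (det = -32550).
Head at (426466, 3598991) = 304.96 + (-0.02632)·(230) + (-0.0003441)·(415) = 298.76 m.
That is lower than the 306.24 m at P-2, so the point is downgradient.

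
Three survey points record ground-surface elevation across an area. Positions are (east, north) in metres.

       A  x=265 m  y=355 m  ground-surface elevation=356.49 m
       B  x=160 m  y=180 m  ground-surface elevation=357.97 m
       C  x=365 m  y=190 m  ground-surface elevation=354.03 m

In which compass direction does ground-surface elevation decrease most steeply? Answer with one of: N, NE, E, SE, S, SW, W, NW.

Three-point gradient (reference A): Δ to B = (-105, -175, +1.48), Δ to C = (100, -165, -2.46).
∂z/∂x = -0.01937, ∂z/∂y = +0.003167 (det = 34825).
Steepest decrease is along −∇f = (+0.01937 E, -0.003167 N) → east.

E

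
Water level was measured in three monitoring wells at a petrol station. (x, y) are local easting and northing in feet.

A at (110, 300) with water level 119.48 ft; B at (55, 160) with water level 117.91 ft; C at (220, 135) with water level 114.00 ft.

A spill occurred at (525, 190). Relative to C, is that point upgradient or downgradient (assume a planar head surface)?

With h = a·x + b·y + c and A as origin, the differences give:
  (-55)·a + (-140)·b = -1.57
  110·a + (-165)·b = -5.48
Eliminate b (×(-165) and ×(-140), subtract): 24475·a = -508.150 → a = ∂h/∂x = -0.02076
Back-substitute: b = ∂h/∂y = +0.01937.
Head at (525, 190) = 119.48 + (-0.02076)·(415) + (+0.01937)·(-110) = 108.73 ft.
That is lower than the 114.00 ft at C, so the point is downgradient.

downgradient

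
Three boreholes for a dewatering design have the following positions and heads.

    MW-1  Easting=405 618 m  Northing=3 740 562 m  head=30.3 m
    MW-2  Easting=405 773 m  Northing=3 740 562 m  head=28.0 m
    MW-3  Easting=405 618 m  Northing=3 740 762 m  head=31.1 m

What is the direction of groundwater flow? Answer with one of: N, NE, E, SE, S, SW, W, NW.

∂h/∂x = (28.0 − 30.3) / (405773 − 405618) = -0.01484
∂h/∂y = (31.1 − 30.3) / (3740762 − 3740562) = +0.004000
Flow = −∇h = (+0.01484 east, -0.004000 north), which points east.

E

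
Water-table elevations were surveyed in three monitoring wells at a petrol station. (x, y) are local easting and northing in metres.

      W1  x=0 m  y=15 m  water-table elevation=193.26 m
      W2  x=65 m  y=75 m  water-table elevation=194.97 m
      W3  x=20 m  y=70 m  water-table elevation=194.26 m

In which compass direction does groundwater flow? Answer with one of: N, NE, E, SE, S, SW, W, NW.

Differences from W1: to W2 (Δx, Δy, Δh) = (65, 60, +1.71); to W3 = (20, 55, +1.00).
Determinant of the coordinate differences = 65·55 − 20·60 = 2375.
∂h/∂x = [(+1.71)·55 − (+1.00)·60] / 2375 = +0.01434
∂h/∂y = [65·(+1.00) − 20·(+1.71)] / 2375 = +0.01297
Flow = −∇h = (-0.01434 east, -0.01297 north), which points southwest.

SW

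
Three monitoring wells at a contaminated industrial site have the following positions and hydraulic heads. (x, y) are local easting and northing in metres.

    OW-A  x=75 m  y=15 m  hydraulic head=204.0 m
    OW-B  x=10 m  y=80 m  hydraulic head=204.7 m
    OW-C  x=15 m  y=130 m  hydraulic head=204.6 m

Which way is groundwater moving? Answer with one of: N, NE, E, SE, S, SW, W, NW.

With h = a·x + b·y + c and OW-A as origin, the differences give:
  (-65)·a + 65·b = +0.7
  (-60)·a + 115·b = +0.6
Eliminate b (×115 and ×65, subtract): -3575·a = 41.50 → a = ∂h/∂x = -0.01161
Back-substitute: b = ∂h/∂y = -0.0008392.
Flow = −∇h = (+0.01161 east, +0.0008392 north), which points east.

E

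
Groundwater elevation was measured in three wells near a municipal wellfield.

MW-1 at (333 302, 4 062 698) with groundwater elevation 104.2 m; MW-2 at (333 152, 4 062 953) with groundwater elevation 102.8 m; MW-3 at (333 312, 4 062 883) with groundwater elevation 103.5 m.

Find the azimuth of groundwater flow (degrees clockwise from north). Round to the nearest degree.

Taking MW-1 as reference: MW-2−MW-1 = (-150, 255, -1.4); MW-3−MW-1 = (10, 185, -0.7).
Determinant of the coordinate differences = (-150)·185 − 10·255 = -30300.
∂h/∂x = [(-1.4)·185 − (-0.7)·255] / -30300 = +0.002657
∂h/∂y = [(-150)·(-0.7) − 10·(-1.4)] / -30300 = -0.003927
Flow direction (−∇h) has components (-0.002657 E, +0.003927 N).
Azimuth = atan2(E, N) = atan2(-0.002657, +0.003927) = 325.9° ≈ 326°.

326°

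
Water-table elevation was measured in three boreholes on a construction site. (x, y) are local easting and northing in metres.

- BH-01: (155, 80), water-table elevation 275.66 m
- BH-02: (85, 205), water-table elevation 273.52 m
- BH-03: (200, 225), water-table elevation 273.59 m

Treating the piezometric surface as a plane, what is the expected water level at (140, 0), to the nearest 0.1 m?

With h = a·x + b·y + c and BH-01 as origin, the differences give:
  (-70)·a + 125·b = -2.14
  45·a + 145·b = -2.07
Eliminate b (×145 and ×125, subtract): -15775·a = -51.550 → a = ∂h/∂x = +0.003268
Back-substitute: b = ∂h/∂y = -0.01529.
h(140, 0) = 275.66 + (+0.003268)·(-15) + (-0.01529)·(-80) = 275.66 -0.049 +1.223 = 276.834 m.

276.8 m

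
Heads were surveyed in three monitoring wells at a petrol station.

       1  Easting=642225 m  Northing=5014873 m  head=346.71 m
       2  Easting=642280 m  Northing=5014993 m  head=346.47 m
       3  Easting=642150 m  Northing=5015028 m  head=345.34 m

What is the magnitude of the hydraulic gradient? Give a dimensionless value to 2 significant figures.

0.0090

Differences from 1: to 2 (Δx, Δy, Δh) = (55, 120, -0.24); to 3 = (-75, 155, -1.37).
Solve a·Δx + b·Δy = Δh: det = 55·155 − (-75)·120 = 17525.
∂h/∂x = [(-0.24)·155 − (-1.37)·120] / 17525 = +0.007258
∂h/∂y = [55·(-1.37) − (-75)·(-0.24)] / 17525 = -0.005327
|∇h| = √(0.007258² + -0.005327²) = 0.009003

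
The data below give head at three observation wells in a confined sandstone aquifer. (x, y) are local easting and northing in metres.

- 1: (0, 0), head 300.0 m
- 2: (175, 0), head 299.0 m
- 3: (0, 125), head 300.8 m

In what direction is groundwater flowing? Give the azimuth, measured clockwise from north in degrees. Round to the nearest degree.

∂h/∂x = (299.0 − 300.0) / (175 − 0) = -0.005714
∂h/∂y = (300.8 − 300.0) / (125 − 0) = +0.006400
Flow direction (−∇h) has components (+0.005714 E, -0.006400 N).
Azimuth = atan2(E, N) = atan2(+0.005714, -0.006400) = 138.2° ≈ 138°.

138°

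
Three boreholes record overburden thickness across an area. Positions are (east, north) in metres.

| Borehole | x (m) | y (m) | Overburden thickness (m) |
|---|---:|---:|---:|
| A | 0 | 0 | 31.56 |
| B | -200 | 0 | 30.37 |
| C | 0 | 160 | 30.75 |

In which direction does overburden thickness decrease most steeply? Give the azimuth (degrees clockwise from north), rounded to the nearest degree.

∂d/∂x = (30.37 − 31.56) / (-200 − 0) = +0.005950
∂d/∂y = (30.75 − 31.56) / (160 − 0) = -0.005062
Steepest decrease is along −∇f: components (-0.005950 E, +0.005062 N).
Azimuth = atan2(-0.005950, +0.005062) = 310.4° ≈ 310°.

310°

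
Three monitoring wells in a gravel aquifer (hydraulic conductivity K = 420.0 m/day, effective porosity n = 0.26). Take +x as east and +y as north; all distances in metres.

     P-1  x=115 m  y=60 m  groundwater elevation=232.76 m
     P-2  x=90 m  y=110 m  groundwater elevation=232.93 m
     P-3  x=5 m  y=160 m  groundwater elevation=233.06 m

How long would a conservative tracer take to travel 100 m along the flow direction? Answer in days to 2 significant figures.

Differences from P-1: to P-2 (Δx, Δy, Δh) = (-25, 50, +0.17); to P-3 = (-110, 100, +0.30).
Solve a·Δx + b·Δy = Δh: det = (-25)·100 − (-110)·50 = 3000.
∂h/∂x = [(+0.17)·100 − (+0.30)·50] / 3000 = +0.0006667
∂h/∂y = [(-25)·(+0.30) − (-110)·(+0.17)] / 3000 = +0.003733
|∇h| = √(0.0006667² + 0.003733²) = 0.003792
Seepage velocity v = K·i/n = 420.0 × 0.003792 / 0.26 = 6.126 m/day.
t = 100 / 6.126 = 16.32 days.

16 days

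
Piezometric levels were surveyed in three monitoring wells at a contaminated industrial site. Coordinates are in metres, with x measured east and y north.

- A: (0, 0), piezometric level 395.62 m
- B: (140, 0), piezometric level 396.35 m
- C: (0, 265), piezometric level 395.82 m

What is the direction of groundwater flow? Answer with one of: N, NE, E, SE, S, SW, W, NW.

∂h/∂x = (396.35 − 395.62) / (140 − 0) = +0.005214
∂h/∂y = (395.82 − 395.62) / (265 − 0) = +0.0007547
Flow = −∇h = (-0.005214 east, -0.0007547 north), which points west.

W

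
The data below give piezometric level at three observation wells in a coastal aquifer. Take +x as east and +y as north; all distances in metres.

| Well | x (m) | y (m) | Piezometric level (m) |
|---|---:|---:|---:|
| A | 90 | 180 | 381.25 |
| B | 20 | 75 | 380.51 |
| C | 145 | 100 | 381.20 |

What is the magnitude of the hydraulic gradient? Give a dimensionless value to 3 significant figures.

0.00613

With h = a·x + b·y + c and A as origin, the differences give:
  (-70)·a + (-105)·b = -0.74
  55·a + (-80)·b = -0.05
Eliminate b (×(-80) and ×(-105), subtract): 11375·a = 53.950 → a = ∂h/∂x = +0.004743
Back-substitute: b = ∂h/∂y = +0.003886.
|∇h| = √(0.004743² + 0.003886²) = 0.006132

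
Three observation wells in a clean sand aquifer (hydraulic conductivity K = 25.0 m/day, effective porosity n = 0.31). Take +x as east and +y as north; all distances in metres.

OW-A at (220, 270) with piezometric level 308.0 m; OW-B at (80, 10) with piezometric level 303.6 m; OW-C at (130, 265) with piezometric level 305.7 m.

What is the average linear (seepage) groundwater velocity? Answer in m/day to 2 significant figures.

Differences from OW-A: to OW-B (Δx, Δy, Δh) = (-140, -260, -4.4); to OW-C = (-90, -5, -2.3).
Solve a·Δx + b·Δy = Δh: det = (-140)·(-5) − (-90)·(-260) = -22700.
∂h/∂x = [(-4.4)·(-5) − (-2.3)·(-260)] / -22700 = +0.02537
∂h/∂y = [(-140)·(-2.3) − (-90)·(-4.4)] / -22700 = +0.003260
|∇h| = √(0.02537² + 0.003260²) = 0.02558
Seepage velocity v = K·i/n = 25.0 × 0.02558 / 0.31 = 2.063 m/day.

2.1 m/day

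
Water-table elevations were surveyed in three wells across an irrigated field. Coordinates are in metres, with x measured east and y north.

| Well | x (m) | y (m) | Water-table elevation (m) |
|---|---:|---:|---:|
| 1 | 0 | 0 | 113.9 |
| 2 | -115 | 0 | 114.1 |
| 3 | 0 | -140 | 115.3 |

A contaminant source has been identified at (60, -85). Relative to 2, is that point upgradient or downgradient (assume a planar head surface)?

upgradient

∂h/∂x = (114.1 − 113.9) / (-115 − 0) = -0.001739
∂h/∂y = (115.3 − 113.9) / (-140 − 0) = -0.010000
Head at (60, -85) = 113.9 + (-0.001739)·(60) + (-0.010000)·(-85) = 114.65 m.
That is higher than the 114.1 m at 2, so the point is upgradient.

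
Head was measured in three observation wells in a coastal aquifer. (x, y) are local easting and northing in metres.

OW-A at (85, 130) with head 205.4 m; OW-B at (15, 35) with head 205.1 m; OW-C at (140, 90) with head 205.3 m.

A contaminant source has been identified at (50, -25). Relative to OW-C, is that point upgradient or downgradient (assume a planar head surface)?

downgradient

Three-point gradient (reference OW-A): Δ to OW-B = (-70, -95, -0.3), Δ to OW-C = (55, -40, -0.1).
∂h/∂x = +0.0003115, ∂h/∂y = +0.002928 (det = 8025).
Head at (50, -25) = 205.4 + (+0.0003115)·(-35) + (+0.002928)·(-155) = 204.94 m.
That is lower than the 205.3 m at OW-C, so the point is downgradient.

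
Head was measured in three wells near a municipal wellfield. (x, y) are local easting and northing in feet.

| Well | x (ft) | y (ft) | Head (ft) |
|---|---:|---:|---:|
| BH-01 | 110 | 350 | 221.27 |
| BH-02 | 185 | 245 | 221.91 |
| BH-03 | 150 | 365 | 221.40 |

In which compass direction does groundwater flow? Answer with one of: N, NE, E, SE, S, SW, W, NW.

Taking BH-01 as reference: BH-02−BH-01 = (75, -105, +0.64); BH-03−BH-01 = (40, 15, +0.13).
Determinant of the coordinate differences = 75·15 − 40·(-105) = 5325.
∂h/∂x = [(+0.64)·15 − (+0.13)·(-105)] / 5325 = +0.004366
∂h/∂y = [75·(+0.13) − 40·(+0.64)] / 5325 = -0.002977
Flow = −∇h = (-0.004366 east, +0.002977 north), which points northwest.

NW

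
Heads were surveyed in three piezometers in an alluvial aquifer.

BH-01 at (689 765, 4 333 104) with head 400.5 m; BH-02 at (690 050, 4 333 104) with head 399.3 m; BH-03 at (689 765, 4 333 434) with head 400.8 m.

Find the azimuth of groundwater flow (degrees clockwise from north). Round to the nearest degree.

∂h/∂x = (399.3 − 400.5) / (690050 − 689765) = -0.004211
∂h/∂y = (400.8 − 400.5) / (4333434 − 4333104) = +0.0009091
Flow direction (−∇h) has components (+0.004211 E, -0.0009091 N).
Azimuth = atan2(E, N) = atan2(+0.004211, -0.0009091) = 102.2° ≈ 102°.

102°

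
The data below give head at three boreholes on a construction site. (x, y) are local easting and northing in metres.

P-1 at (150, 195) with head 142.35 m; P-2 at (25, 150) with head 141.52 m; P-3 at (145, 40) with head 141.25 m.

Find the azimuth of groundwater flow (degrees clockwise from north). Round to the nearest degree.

211°

With h = a·x + b·y + c and P-1 as origin, the differences give:
  (-125)·a + (-45)·b = -0.83
  (-5)·a + (-155)·b = -1.10
Eliminate b (×(-155) and ×(-45), subtract): 19150·a = 79.150 → a = ∂h/∂x = +0.004133
Back-substitute: b = ∂h/∂y = +0.006963.
Flow direction (−∇h) has components (-0.004133 E, -0.006963 N).
Azimuth = atan2(E, N) = atan2(-0.004133, -0.006963) = 210.7° ≈ 211°.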